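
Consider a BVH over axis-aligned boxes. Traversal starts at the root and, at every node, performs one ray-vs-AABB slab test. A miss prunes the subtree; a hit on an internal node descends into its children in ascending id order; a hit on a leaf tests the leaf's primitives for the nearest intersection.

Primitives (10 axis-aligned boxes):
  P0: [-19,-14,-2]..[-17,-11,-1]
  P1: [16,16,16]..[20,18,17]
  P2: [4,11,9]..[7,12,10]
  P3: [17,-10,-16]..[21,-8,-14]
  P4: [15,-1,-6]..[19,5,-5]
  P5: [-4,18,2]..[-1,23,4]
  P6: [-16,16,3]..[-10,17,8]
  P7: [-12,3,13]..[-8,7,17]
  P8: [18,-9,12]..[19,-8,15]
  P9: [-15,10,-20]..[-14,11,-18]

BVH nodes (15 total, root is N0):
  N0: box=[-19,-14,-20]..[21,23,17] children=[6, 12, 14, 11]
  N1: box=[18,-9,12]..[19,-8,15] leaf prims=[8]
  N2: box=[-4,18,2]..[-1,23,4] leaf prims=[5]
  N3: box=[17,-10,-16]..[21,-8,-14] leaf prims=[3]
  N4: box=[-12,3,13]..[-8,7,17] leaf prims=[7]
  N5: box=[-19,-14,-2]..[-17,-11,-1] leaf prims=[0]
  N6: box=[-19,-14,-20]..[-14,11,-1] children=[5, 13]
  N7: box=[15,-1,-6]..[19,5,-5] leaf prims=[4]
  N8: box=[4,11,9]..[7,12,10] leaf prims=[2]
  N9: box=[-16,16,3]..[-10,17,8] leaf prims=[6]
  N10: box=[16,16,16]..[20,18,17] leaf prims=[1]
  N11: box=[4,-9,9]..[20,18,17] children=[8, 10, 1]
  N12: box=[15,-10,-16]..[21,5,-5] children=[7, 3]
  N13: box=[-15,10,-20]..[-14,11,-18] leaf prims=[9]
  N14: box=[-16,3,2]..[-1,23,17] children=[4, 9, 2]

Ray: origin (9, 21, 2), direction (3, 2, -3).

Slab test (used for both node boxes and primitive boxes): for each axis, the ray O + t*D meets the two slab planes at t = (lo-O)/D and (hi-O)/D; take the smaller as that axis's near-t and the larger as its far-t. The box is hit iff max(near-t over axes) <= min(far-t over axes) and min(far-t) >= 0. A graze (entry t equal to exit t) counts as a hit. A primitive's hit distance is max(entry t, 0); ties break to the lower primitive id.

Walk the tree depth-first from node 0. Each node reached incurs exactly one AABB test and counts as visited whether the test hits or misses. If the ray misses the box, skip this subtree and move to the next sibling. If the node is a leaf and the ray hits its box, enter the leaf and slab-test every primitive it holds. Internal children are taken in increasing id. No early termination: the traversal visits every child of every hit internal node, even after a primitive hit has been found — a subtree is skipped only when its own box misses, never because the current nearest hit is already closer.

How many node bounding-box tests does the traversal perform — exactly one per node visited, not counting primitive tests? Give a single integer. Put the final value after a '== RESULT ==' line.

Traverse from the root:
N0 x:[-28/3,4] y:[-35/2,1] z:[-5,22/3] -> hit [-5,1], descend [6, 11, 12, 14]
  N6 x:[-28/3,-23/3] y:[-35/2,-5] z:[1,22/3] -> miss, prune
  N11 x:[-5/3,11/3] y:[-15,-3/2] z:[-5,-7/3] -> miss, prune
  N12 x:[2,4] y:[-31/2,-8] z:[7/3,6] -> miss, prune
  N14 x:[-25/3,-10/3] y:[-9,1] z:[-5,0] -> miss, prune

order=[0, 6, 11, 12, 14]  |boxes|=5  |leaves|=0  hit=miss

== RESULT ==
5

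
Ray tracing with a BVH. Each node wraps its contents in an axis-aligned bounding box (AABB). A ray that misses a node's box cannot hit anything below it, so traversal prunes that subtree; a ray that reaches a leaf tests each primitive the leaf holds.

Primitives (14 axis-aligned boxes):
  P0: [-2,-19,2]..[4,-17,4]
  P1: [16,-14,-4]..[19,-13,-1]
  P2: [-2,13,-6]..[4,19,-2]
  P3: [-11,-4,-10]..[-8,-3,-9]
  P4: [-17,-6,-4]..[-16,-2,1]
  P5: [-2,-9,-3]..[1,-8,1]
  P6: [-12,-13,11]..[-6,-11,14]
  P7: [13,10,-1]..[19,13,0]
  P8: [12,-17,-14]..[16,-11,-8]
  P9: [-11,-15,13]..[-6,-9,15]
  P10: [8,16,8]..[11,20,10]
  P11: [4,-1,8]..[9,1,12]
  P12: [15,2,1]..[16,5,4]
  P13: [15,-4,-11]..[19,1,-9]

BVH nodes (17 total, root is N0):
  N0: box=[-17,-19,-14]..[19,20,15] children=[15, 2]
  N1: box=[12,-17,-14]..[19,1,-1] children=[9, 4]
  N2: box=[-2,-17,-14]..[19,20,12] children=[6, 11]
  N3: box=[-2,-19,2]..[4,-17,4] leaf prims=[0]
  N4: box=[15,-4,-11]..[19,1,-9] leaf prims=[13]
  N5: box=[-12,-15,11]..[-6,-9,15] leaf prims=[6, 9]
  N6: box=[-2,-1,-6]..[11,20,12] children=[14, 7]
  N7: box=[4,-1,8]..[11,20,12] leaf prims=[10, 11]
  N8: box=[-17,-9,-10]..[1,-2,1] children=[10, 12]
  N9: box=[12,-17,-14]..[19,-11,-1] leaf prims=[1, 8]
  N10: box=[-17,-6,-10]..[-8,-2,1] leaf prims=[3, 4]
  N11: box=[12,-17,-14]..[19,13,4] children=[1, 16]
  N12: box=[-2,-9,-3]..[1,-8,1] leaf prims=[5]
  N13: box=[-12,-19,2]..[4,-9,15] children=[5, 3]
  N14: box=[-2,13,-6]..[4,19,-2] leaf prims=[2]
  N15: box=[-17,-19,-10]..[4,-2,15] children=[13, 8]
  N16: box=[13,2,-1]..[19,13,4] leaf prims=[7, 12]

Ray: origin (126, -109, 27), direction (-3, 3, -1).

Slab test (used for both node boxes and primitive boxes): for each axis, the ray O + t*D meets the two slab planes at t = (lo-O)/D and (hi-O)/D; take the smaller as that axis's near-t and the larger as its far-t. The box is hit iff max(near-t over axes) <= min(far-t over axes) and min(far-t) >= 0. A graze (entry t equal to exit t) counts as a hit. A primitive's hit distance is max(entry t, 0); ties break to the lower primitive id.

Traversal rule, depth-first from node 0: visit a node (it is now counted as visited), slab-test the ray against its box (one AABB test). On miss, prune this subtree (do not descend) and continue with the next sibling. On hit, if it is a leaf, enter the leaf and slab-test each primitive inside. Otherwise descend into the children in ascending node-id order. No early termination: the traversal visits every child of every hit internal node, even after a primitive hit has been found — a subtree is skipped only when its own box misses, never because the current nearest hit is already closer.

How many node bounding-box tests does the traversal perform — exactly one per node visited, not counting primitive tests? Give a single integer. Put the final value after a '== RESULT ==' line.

Trace the traversal:
N0 x:[107/3,143/3] y:[30,43] z:[12,41] -> hit [107/3,41], descend [2, 15]
  N2 x:[107/3,128/3] y:[92/3,43] z:[15,41] -> hit [107/3,41], descend [6, 11]
    N6 x:[115/3,128/3] y:[36,43] z:[15,33] -> miss, prune
    N11 x:[107/3,38] y:[92/3,122/3] z:[23,41] -> hit [107/3,38], descend [1, 16]
      N1 x:[107/3,38] y:[92/3,110/3] z:[28,41] -> hit [107/3,110/3], descend [4, 9]
        N4 x:[107/3,37] y:[35,110/3] z:[36,38] -> hit [36,110/3] leaf, test {P13@t=36}
        N9 x:[107/3,38] y:[92/3,98/3] z:[28,41] -> miss, prune
      N16 x:[107/3,113/3] y:[37,122/3] z:[23,28] -> miss, prune
  N15 x:[122/3,143/3] y:[30,107/3] z:[12,37] -> miss, prune

9 AABB tests over nodes [0, 2, 6, 11, 1, 4, 9, 16, 15]; 1 leaf entered; closest P13.

== RESULT ==
9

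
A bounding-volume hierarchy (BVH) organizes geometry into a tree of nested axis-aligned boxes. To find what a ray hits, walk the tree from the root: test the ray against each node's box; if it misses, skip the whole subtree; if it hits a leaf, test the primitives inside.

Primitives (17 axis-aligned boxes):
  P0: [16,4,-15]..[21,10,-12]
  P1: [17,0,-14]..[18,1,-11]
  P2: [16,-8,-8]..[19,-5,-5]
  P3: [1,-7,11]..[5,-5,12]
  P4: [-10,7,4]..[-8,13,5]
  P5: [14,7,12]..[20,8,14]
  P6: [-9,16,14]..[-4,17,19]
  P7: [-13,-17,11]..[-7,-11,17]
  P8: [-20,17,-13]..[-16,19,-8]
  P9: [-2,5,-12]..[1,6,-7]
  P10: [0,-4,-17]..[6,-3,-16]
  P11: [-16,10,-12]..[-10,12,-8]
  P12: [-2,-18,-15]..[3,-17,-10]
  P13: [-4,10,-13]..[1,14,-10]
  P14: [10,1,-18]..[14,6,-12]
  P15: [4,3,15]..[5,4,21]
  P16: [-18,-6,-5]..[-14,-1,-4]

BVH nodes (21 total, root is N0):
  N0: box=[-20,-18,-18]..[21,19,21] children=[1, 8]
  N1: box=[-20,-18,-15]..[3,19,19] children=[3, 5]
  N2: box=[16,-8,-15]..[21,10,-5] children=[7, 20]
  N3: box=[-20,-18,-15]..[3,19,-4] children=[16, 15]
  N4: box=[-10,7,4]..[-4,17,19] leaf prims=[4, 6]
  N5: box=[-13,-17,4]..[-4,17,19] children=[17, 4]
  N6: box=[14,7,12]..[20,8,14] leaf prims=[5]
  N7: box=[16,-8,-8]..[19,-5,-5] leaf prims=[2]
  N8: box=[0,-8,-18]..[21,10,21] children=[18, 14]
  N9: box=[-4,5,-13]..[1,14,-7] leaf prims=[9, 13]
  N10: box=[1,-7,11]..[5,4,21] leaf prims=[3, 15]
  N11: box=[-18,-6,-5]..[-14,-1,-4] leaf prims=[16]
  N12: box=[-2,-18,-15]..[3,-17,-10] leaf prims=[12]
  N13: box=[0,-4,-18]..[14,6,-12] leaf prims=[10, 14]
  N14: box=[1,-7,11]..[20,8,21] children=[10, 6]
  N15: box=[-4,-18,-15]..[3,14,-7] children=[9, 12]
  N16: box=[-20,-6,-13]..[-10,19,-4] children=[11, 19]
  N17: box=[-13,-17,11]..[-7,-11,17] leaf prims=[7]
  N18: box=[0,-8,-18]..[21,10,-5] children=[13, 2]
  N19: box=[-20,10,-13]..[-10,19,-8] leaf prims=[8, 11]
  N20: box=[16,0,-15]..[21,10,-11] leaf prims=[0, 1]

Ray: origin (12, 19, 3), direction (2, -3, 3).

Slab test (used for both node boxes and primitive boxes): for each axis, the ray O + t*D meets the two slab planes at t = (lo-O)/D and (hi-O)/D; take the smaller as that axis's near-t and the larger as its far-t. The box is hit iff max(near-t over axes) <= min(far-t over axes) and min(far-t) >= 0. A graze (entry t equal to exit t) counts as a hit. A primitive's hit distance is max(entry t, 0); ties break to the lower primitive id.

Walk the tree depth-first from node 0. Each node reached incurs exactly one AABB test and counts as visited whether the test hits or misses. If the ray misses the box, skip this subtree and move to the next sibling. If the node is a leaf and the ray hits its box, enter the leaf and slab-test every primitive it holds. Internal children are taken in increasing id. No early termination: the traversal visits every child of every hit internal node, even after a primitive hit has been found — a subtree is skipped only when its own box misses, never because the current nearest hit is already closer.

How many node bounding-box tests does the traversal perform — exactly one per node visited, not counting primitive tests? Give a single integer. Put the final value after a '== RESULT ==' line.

Trace the traversal:
N0 x:[-16,9/2] y:[0,37/3] z:[-7,6] -> hit [0,9/2], descend [1, 8]
  N1 x:[-16,-9/2] y:[0,37/3] z:[-6,16/3] -> miss, prune
  N8 x:[-6,9/2] y:[3,9] z:[-7,6] -> hit [3,9/2], descend [14, 18]
    N14 x:[-11/2,4] y:[11/3,26/3] z:[8/3,6] -> hit [11/3,4], descend [6, 10]
      N6 x:[1,4] y:[11/3,4] z:[3,11/3] -> hit [11/3,11/3] leaf, test {P5@t=11/3}
      N10 x:[-11/2,-7/2] y:[5,26/3] z:[8/3,6] -> miss, prune
    N18 x:[-6,9/2] y:[3,9] z:[-7,-8/3] -> miss, prune

7 AABB tests over nodes [0, 1, 8, 14, 6, 10, 18]; 1 leaf entered; closest P5.

== RESULT ==
7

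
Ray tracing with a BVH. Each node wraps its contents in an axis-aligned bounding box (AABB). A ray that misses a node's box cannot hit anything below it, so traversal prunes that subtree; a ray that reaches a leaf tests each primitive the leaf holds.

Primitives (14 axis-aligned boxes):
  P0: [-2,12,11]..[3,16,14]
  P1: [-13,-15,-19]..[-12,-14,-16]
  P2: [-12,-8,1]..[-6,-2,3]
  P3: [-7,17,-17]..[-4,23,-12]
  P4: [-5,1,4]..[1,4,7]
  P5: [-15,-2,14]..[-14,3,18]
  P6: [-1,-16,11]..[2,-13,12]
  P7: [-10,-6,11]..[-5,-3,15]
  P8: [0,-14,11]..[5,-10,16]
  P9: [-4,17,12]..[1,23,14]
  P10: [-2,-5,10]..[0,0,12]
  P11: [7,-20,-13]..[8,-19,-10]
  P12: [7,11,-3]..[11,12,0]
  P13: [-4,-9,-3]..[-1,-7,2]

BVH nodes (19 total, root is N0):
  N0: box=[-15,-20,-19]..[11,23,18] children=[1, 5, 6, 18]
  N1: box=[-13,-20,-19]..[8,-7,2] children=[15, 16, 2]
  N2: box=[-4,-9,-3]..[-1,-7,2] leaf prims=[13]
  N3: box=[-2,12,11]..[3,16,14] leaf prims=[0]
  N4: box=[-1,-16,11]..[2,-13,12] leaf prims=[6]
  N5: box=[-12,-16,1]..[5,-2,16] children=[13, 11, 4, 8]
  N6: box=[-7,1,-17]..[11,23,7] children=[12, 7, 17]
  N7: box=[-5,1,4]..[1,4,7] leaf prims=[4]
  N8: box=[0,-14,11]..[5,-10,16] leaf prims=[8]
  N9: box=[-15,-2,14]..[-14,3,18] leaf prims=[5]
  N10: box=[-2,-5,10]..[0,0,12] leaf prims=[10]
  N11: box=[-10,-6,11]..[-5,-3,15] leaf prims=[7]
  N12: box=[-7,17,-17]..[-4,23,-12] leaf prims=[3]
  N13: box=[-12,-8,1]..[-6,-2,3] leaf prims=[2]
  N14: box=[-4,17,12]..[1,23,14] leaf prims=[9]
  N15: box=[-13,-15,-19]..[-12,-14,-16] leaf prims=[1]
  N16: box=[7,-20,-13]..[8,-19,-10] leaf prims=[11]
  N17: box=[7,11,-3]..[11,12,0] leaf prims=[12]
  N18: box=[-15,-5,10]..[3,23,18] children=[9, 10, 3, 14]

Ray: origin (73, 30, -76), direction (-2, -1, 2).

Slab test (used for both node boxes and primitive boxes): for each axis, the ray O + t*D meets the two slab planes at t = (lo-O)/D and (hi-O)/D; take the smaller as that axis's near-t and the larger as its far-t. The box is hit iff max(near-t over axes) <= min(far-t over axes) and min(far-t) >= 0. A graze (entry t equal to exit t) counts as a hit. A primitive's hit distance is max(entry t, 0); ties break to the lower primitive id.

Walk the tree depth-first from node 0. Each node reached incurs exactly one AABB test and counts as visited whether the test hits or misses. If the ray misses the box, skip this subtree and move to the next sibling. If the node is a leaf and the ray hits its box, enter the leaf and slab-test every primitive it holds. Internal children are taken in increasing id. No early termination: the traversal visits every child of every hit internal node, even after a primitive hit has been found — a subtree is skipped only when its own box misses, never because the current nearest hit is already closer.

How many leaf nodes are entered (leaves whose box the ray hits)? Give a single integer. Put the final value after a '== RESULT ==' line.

Walk:
N0 x:[31,44] y:[7,50] z:[57/2,47] -> hit [31,44], descend [1, 5, 6, 18]
  N1 x:[65/2,43] y:[37,50] z:[57/2,39] -> hit [37,39], descend [2, 15, 16]
    N2 x:[37,77/2] y:[37,39] z:[73/2,39] -> hit [37,77/2] leaf, test {P13@t=37}
    N15 x:[85/2,43] y:[44,45] z:[57/2,30] -> miss, prune
    N16 x:[65/2,33] y:[49,50] z:[63/2,33] -> miss, prune
  N5 x:[34,85/2] y:[32,46] z:[77/2,46] -> hit [77/2,85/2], descend [4, 8, 11, 13]
    N4 x:[71/2,37] y:[43,46] z:[87/2,44] -> miss, prune
    N8 x:[34,73/2] y:[40,44] z:[87/2,46] -> miss, prune
    N11 x:[39,83/2] y:[33,36] z:[87/2,91/2] -> miss, prune
    N13 x:[79/2,85/2] y:[32,38] z:[77/2,79/2] -> miss, prune
  N6 x:[31,40] y:[7,29] z:[59/2,83/2] -> miss, prune
  N18 x:[35,44] y:[7,35] z:[43,47] -> miss, prune

order=[0, 1, 2, 15, 16, 5, 4, 8, 11, 13, 6, 18]  |boxes|=12  |leaves|=1  hit=P13

== RESULT ==
1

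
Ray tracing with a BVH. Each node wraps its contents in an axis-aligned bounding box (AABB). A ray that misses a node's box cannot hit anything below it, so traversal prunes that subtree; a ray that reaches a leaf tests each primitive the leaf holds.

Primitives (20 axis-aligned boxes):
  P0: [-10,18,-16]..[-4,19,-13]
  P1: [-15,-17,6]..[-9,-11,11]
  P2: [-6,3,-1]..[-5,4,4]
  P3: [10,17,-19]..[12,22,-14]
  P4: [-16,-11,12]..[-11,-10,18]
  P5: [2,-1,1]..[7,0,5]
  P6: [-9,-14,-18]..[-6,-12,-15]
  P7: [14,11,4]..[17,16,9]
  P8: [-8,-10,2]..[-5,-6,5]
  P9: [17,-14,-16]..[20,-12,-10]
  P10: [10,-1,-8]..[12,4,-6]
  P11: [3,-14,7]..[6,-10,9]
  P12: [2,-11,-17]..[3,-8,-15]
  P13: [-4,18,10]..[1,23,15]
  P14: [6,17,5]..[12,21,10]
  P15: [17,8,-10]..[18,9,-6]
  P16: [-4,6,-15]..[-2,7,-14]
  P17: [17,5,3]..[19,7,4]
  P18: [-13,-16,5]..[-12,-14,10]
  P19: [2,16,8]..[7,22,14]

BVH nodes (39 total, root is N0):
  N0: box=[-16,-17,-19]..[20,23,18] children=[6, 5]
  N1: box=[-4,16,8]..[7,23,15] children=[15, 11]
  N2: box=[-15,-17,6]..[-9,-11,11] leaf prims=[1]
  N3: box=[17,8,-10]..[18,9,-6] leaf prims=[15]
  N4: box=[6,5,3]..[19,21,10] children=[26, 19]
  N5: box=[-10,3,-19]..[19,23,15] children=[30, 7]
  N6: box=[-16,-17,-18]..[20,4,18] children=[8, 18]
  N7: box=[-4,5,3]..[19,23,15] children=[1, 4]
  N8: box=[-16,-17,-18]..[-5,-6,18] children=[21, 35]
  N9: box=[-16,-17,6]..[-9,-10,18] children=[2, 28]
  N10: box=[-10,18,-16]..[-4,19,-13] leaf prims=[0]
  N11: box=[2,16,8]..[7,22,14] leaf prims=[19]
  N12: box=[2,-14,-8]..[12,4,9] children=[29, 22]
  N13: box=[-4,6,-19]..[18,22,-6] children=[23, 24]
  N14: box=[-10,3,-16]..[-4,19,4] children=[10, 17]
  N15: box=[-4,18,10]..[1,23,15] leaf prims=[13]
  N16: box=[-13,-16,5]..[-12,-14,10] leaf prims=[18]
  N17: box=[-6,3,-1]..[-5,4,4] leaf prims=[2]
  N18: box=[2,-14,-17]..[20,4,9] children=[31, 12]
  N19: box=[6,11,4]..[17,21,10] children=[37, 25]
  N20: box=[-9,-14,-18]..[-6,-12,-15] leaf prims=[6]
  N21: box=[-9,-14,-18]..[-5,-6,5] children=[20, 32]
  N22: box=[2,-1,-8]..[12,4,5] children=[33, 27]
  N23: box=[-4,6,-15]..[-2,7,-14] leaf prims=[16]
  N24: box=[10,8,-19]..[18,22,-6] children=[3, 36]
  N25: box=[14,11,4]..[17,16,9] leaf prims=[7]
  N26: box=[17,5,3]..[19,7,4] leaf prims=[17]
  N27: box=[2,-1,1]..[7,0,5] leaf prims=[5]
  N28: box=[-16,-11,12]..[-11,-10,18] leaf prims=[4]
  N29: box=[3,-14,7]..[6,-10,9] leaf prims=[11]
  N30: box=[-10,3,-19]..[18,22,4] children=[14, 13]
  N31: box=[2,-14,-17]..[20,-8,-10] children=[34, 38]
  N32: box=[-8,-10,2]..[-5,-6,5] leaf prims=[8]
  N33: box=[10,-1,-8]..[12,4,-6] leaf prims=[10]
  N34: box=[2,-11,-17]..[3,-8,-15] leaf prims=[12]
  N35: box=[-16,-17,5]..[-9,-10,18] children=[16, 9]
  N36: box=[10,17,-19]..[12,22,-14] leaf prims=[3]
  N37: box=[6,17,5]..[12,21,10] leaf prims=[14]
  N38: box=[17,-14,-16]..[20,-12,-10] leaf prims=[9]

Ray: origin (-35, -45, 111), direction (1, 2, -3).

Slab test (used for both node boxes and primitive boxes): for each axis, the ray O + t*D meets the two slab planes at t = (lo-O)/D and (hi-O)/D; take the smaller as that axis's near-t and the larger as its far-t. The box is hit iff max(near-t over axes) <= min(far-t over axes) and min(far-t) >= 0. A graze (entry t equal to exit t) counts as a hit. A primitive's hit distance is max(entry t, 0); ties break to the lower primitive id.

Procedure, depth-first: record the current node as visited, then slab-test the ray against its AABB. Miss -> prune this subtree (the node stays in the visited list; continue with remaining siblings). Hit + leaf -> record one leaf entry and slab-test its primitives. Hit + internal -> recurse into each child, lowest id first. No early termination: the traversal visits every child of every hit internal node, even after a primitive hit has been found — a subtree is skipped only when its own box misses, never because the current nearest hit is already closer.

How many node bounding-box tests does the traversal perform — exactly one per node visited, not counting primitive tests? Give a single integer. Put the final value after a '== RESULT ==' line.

Traverse from the root:
N0 x:[19,55] y:[14,34] z:[31,130/3] -> hit [31,34], descend [5, 6]
  N5 x:[25,54] y:[24,34] z:[32,130/3] -> hit [32,34], descend [7, 30]
    N7 x:[31,54] y:[25,34] z:[32,36] -> hit [32,34], descend [1, 4]
      N1 x:[31,42] y:[61/2,34] z:[32,103/3] -> hit [32,34], descend [11, 15]
        N11 x:[37,42] y:[61/2,67/2] z:[97/3,103/3] -> miss, prune
        N15 x:[31,36] y:[63/2,34] z:[32,101/3] -> hit [32,101/3] leaf, test {P13@t=32}
      N4 x:[41,54] y:[25,33] z:[101/3,36] -> miss, prune
    N30 x:[25,53] y:[24,67/2] z:[107/3,130/3] -> miss, prune
  N6 x:[19,55] y:[14,49/2] z:[31,43] -> miss, prune

Summary -> nodes [0, 5, 7, 1, 11, 15, 4, 30, 6]; box-tests=9; leaf-entries=1; first=P13

== RESULT ==
9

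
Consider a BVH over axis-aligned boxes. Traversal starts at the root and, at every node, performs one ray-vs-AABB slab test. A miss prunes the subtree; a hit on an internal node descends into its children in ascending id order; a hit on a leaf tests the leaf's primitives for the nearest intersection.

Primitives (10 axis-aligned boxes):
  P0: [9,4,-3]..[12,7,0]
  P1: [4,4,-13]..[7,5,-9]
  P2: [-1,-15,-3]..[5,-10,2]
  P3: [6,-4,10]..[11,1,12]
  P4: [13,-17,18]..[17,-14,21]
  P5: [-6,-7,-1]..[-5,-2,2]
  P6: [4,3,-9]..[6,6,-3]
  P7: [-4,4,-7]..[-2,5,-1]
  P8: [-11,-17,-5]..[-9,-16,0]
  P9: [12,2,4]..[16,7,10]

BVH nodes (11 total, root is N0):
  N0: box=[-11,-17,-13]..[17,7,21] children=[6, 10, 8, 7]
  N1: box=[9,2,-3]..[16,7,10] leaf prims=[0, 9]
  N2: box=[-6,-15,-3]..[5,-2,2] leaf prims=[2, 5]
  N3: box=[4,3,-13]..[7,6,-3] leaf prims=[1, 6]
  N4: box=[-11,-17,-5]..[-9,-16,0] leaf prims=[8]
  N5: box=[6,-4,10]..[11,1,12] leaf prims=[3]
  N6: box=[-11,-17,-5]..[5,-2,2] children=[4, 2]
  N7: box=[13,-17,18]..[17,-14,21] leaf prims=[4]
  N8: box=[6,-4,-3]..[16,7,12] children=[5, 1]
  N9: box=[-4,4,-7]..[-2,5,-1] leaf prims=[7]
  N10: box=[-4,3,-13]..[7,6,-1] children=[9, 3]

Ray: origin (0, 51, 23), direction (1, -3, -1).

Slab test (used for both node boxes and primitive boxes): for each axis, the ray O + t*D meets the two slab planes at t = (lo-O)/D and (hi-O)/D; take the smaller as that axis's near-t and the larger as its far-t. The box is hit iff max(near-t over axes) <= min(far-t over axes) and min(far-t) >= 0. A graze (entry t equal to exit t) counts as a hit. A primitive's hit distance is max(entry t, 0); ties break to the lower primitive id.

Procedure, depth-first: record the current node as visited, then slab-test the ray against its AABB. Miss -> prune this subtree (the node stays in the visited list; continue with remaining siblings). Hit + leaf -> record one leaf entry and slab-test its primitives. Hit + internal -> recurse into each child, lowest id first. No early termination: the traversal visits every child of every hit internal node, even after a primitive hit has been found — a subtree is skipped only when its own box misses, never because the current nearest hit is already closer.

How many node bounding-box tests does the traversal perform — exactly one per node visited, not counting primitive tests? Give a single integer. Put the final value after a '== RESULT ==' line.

Walk:
N0 x:[-11,17] y:[44/3,68/3] z:[2,36] -> hit [44/3,17], descend [6, 7, 8, 10]
  N6 x:[-11,5] y:[53/3,68/3] z:[21,28] -> miss, prune
  N7 x:[13,17] y:[65/3,68/3] z:[2,5] -> miss, prune
  N8 x:[6,16] y:[44/3,55/3] z:[11,26] -> hit [44/3,16], descend [1, 5]
    N1 x:[9,16] y:[44/3,49/3] z:[13,26] -> hit [44/3,16] leaf, test {P0(miss), P9@t=44/3}
    N5 x:[6,11] y:[50/3,55/3] z:[11,13] -> miss, prune
  N10 x:[-4,7] y:[15,16] z:[24,36] -> miss, prune

Summary -> nodes [0, 6, 7, 8, 1, 5, 10]; box-tests=7; leaf-entries=1; first=P9

== RESULT ==
7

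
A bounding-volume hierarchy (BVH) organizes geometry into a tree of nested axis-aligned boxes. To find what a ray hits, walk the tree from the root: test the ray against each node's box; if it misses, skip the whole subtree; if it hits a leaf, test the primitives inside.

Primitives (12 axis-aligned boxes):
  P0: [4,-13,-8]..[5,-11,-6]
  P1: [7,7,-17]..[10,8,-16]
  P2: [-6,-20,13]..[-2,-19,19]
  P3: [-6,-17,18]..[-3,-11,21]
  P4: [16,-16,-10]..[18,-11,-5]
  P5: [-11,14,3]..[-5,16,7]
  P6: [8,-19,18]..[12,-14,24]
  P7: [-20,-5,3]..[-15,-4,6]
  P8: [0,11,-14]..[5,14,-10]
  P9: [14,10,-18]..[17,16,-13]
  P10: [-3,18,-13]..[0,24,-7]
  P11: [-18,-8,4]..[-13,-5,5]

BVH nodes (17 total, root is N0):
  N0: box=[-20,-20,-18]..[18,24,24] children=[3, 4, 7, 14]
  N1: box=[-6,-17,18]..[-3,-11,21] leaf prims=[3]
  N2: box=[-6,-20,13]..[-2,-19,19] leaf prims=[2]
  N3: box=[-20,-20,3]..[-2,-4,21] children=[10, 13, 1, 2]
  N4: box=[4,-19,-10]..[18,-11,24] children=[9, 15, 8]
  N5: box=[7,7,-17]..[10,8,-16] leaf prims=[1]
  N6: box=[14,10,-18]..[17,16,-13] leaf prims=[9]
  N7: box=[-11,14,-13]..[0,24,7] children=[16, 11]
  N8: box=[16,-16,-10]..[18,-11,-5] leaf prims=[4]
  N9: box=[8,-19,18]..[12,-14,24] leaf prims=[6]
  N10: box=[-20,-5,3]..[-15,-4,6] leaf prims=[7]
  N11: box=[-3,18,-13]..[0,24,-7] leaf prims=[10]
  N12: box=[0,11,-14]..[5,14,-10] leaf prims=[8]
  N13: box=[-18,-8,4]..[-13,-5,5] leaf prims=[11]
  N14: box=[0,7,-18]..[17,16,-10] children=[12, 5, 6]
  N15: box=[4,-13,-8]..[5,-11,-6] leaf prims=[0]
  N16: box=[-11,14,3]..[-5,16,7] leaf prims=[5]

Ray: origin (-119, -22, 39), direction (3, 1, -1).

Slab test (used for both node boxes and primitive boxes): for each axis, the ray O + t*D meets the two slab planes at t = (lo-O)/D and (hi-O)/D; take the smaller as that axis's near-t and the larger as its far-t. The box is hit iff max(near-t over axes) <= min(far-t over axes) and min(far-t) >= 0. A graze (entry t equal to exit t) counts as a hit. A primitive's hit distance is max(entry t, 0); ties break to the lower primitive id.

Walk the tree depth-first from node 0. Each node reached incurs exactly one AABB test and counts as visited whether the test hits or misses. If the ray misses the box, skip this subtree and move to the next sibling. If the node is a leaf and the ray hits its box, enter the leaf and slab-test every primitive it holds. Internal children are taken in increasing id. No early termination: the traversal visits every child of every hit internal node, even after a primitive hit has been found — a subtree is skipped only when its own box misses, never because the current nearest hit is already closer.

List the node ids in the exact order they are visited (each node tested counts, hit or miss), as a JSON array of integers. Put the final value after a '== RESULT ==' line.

Walk:
N0 x:[33,137/3] y:[2,46] z:[15,57] -> hit [33,137/3], descend [3, 4, 7, 14]
  N3 x:[33,39] y:[2,18] z:[18,36] -> miss, prune
  N4 x:[41,137/3] y:[3,11] z:[15,49] -> miss, prune
  N7 x:[36,119/3] y:[36,46] z:[32,52] -> hit [36,119/3], descend [11, 16]
    N11 x:[116/3,119/3] y:[40,46] z:[46,52] -> miss, prune
    N16 x:[36,38] y:[36,38] z:[32,36] -> hit [36,36] leaf, test {P5@t=36}
  N14 x:[119/3,136/3] y:[29,38] z:[49,57] -> miss, prune

7 AABB tests over nodes [0, 3, 4, 7, 11, 16, 14]; 1 leaf entered; closest P5.

== RESULT ==
[0, 3, 4, 7, 11, 16, 14]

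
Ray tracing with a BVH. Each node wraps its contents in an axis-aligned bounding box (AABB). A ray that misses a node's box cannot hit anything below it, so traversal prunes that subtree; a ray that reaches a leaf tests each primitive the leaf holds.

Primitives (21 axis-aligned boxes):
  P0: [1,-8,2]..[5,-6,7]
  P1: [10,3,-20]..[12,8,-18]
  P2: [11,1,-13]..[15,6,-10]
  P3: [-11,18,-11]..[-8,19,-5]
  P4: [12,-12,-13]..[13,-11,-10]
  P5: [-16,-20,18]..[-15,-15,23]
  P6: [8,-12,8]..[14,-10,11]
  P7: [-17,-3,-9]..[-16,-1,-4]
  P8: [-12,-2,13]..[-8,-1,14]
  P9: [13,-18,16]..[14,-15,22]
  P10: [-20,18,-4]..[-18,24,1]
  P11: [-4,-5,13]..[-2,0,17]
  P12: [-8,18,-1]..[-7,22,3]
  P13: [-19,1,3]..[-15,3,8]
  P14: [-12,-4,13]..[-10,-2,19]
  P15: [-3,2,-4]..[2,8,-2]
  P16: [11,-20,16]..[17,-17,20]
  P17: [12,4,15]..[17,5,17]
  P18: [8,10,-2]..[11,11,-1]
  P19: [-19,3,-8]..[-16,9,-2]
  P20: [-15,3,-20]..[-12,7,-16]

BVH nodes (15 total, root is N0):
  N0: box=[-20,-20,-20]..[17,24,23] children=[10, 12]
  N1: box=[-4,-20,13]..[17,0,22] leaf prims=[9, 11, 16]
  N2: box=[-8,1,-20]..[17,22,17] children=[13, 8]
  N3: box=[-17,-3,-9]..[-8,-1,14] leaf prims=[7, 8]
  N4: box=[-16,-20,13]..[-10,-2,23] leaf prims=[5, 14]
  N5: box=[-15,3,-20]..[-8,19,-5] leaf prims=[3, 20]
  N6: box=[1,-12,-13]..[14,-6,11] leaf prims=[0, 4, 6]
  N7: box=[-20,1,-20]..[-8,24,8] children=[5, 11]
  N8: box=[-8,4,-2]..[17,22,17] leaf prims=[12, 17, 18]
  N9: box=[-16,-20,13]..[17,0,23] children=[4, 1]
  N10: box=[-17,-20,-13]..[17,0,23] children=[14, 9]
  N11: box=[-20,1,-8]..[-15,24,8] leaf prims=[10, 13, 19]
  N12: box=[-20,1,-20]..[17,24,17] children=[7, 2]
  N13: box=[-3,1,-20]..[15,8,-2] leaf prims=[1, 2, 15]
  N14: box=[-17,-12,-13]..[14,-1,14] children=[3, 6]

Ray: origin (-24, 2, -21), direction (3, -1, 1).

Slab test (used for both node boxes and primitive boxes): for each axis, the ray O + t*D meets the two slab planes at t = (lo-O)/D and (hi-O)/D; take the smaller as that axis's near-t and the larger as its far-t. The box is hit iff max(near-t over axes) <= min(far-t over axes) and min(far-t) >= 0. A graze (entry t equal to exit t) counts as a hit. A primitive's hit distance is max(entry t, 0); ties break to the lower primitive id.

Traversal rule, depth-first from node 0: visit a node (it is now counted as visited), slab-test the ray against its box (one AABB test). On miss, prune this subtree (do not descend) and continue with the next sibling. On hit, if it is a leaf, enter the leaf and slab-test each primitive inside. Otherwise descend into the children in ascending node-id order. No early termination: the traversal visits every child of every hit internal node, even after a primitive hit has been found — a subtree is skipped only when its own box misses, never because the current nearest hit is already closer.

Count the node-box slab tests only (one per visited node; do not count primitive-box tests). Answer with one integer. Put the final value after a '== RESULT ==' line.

Traverse from the root:
N0 x:[4/3,41/3] y:[-22,22] z:[1,44] -> hit [4/3,41/3], descend [10, 12]
  N10 x:[7/3,41/3] y:[2,22] z:[8,44] -> hit [8,41/3], descend [9, 14]
    N9 x:[8/3,41/3] y:[2,22] z:[34,44] -> miss, prune
    N14 x:[7/3,38/3] y:[3,14] z:[8,35] -> hit [8,38/3], descend [3, 6]
      N3 x:[7/3,16/3] y:[3,5] z:[12,35] -> miss, prune
      N6 x:[25/3,38/3] y:[8,14] z:[8,32] -> hit [25/3,38/3] leaf, test {P0(miss), P4(miss), P6(miss)}
  N12 x:[4/3,41/3] y:[-22,1] z:[1,38] -> miss, prune

7 AABB tests over nodes [0, 10, 9, 14, 3, 6, 12]; 1 leaf entered; closest miss.

== RESULT ==
7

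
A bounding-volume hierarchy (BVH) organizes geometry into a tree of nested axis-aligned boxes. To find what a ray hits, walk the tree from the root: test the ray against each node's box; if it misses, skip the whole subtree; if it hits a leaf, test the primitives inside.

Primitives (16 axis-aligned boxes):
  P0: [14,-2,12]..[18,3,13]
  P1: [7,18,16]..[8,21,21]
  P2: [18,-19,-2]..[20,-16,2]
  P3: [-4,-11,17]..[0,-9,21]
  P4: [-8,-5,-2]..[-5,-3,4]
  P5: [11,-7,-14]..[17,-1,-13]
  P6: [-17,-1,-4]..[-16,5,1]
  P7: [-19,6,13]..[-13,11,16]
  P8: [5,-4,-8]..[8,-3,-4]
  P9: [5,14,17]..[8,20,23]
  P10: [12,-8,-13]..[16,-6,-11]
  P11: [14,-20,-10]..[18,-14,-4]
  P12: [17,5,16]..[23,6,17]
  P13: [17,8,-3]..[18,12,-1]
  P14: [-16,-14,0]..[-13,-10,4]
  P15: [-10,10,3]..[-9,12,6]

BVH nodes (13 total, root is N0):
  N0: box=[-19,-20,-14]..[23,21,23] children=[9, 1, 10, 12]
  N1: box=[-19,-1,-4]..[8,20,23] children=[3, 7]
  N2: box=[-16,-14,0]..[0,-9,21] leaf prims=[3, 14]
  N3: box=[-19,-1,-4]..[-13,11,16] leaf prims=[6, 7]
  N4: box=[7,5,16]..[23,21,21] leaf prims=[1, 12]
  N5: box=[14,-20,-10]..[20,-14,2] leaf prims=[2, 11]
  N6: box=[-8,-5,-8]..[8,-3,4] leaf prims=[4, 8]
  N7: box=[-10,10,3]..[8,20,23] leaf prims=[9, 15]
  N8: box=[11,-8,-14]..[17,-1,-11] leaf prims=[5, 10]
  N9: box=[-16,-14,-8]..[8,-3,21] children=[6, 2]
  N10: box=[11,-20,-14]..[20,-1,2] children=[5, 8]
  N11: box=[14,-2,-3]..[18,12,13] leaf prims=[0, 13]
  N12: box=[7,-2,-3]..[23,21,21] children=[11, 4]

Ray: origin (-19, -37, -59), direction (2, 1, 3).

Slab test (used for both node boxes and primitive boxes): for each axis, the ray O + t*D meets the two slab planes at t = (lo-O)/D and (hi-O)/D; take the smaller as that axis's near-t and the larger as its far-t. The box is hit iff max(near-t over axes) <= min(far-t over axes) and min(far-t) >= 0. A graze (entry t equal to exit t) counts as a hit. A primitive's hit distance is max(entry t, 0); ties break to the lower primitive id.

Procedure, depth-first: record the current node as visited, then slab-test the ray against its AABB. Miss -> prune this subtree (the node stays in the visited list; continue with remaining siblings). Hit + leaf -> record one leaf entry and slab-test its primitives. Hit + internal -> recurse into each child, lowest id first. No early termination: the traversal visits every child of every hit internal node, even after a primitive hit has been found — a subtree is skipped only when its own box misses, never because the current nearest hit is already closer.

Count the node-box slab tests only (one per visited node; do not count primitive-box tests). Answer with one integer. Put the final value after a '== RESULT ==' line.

Trace the traversal:
N0 x:[0,21] y:[17,58] z:[15,82/3] -> hit [17,21], descend [1, 9, 10, 12]
  N1 x:[0,27/2] y:[36,57] z:[55/3,82/3] -> miss, prune
  N9 x:[3/2,27/2] y:[23,34] z:[17,80/3] -> miss, prune
  N10 x:[15,39/2] y:[17,36] z:[15,61/3] -> hit [17,39/2], descend [5, 8]
    N5 x:[33/2,39/2] y:[17,23] z:[49/3,61/3] -> hit [17,39/2] leaf, test {P2@t=19, P11@t=17}
    N8 x:[15,18] y:[29,36] z:[15,16] -> miss, prune
  N12 x:[13,21] y:[35,58] z:[56/3,80/3] -> miss, prune

Summary -> nodes [0, 1, 9, 10, 5, 8, 12]; box-tests=7; leaf-entries=1; first=P11

== RESULT ==
7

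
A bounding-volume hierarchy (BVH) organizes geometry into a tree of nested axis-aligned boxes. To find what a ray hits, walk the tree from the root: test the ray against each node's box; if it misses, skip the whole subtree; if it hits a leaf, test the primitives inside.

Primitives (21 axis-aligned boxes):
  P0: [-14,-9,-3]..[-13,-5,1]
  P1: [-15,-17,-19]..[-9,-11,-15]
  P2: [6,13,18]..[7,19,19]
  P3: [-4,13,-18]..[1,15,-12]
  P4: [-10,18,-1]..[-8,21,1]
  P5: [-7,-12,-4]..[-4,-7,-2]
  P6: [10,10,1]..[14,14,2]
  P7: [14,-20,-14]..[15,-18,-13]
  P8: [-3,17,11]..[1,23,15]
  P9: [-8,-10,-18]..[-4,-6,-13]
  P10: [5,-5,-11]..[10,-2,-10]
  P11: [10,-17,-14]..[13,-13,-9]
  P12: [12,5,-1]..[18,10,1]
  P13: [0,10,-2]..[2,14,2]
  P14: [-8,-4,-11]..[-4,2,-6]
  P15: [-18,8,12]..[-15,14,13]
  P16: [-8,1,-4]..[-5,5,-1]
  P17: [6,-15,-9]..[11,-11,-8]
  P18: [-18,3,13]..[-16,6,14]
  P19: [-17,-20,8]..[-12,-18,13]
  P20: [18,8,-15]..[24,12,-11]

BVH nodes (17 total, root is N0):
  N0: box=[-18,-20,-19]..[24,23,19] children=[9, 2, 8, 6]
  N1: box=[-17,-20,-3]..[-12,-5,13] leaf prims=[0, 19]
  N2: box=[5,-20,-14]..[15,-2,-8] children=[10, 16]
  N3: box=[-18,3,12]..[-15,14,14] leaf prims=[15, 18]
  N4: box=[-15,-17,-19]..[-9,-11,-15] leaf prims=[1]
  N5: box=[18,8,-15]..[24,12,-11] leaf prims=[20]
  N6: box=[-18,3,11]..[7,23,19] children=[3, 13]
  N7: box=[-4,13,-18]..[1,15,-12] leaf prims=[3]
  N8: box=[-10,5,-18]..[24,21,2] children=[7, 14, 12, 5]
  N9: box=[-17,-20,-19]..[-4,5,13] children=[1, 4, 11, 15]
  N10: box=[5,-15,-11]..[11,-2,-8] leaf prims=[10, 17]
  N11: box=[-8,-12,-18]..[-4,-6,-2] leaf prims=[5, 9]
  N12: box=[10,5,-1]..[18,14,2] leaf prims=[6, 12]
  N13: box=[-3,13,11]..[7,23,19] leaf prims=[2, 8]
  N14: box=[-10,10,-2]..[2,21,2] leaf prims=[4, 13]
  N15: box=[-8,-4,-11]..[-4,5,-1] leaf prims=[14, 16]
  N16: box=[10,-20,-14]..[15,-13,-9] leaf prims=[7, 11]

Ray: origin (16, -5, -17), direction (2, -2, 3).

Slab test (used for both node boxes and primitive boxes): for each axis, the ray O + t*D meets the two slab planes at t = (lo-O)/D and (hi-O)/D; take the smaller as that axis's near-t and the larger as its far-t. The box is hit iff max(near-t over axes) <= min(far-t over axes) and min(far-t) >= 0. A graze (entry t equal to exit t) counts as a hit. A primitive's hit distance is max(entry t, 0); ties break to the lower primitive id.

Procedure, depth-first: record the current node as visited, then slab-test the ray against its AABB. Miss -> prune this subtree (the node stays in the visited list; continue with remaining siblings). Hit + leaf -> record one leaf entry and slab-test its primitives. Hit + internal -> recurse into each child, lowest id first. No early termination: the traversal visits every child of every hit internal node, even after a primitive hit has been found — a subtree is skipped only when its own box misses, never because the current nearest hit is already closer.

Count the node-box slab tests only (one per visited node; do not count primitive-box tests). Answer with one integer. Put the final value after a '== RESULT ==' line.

Traverse from the root:
N0 x:[-17,4] y:[-14,15/2] z:[-2/3,12] -> hit [-2/3,4], descend [2, 6, 8, 9]
  N2 x:[-11/2,-1/2] y:[-3/2,15/2] z:[1,3] -> miss, prune
  N6 x:[-17,-9/2] y:[-14,-4] z:[28/3,12] -> miss, prune
  N8 x:[-13,4] y:[-13,-5] z:[-1/3,19/3] -> miss, prune
  N9 x:[-33/2,-10] y:[-5,15/2] z:[-2/3,10] -> miss, prune

order=[0, 2, 6, 8, 9]  |boxes|=5  |leaves|=0  hit=miss

== RESULT ==
5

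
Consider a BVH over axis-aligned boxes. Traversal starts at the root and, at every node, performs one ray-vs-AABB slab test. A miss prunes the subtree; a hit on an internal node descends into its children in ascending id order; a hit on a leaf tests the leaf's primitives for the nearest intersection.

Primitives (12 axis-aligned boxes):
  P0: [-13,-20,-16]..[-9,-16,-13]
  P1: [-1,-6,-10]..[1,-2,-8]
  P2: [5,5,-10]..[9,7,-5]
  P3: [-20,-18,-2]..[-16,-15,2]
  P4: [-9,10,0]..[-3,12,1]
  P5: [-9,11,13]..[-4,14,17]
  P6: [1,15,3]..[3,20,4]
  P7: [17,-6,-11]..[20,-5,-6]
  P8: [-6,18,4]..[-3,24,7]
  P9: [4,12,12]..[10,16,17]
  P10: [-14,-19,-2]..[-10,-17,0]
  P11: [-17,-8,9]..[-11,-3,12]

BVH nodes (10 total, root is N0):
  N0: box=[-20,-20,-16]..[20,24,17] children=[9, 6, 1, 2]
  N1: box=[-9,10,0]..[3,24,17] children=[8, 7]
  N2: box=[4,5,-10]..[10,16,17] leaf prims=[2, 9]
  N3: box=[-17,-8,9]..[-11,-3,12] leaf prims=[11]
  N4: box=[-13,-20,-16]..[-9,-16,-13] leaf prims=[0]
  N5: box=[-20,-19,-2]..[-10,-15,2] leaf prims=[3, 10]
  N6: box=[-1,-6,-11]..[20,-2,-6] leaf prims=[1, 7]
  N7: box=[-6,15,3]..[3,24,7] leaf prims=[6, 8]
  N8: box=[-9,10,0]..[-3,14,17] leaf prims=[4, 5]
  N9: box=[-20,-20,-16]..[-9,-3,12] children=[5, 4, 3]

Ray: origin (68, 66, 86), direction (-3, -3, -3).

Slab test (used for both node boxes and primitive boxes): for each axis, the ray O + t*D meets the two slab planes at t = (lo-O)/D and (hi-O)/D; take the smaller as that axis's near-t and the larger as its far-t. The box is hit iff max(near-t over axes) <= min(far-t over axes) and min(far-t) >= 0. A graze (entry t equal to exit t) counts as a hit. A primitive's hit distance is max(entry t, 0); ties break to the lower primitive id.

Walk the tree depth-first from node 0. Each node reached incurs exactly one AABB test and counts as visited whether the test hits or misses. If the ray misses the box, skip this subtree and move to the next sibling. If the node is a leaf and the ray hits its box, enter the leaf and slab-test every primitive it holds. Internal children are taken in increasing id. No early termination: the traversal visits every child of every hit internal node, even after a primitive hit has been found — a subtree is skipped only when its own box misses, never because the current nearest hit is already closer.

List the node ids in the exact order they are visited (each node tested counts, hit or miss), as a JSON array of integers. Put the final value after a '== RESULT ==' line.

Walk:
N0 x:[16,88/3] y:[14,86/3] z:[23,34] -> hit [23,86/3], descend [1, 2, 6, 9]
  N1 x:[65/3,77/3] y:[14,56/3] z:[23,86/3] -> miss, prune
  N2 x:[58/3,64/3] y:[50/3,61/3] z:[23,32] -> miss, prune
  N6 x:[16,23] y:[68/3,24] z:[92/3,97/3] -> miss, prune
  N9 x:[77/3,88/3] y:[23,86/3] z:[74/3,34] -> hit [77/3,86/3], descend [3, 4, 5]
    N3 x:[79/3,85/3] y:[23,74/3] z:[74/3,77/3] -> miss, prune
    N4 x:[77/3,27] y:[82/3,86/3] z:[33,34] -> miss, prune
    N5 x:[26,88/3] y:[27,85/3] z:[28,88/3] -> hit [28,85/3] leaf, test {P3@t=28, P10(miss)}

Summary -> nodes [0, 1, 2, 6, 9, 3, 4, 5]; box-tests=8; leaf-entries=1; first=P3

== RESULT ==
[0, 1, 2, 6, 9, 3, 4, 5]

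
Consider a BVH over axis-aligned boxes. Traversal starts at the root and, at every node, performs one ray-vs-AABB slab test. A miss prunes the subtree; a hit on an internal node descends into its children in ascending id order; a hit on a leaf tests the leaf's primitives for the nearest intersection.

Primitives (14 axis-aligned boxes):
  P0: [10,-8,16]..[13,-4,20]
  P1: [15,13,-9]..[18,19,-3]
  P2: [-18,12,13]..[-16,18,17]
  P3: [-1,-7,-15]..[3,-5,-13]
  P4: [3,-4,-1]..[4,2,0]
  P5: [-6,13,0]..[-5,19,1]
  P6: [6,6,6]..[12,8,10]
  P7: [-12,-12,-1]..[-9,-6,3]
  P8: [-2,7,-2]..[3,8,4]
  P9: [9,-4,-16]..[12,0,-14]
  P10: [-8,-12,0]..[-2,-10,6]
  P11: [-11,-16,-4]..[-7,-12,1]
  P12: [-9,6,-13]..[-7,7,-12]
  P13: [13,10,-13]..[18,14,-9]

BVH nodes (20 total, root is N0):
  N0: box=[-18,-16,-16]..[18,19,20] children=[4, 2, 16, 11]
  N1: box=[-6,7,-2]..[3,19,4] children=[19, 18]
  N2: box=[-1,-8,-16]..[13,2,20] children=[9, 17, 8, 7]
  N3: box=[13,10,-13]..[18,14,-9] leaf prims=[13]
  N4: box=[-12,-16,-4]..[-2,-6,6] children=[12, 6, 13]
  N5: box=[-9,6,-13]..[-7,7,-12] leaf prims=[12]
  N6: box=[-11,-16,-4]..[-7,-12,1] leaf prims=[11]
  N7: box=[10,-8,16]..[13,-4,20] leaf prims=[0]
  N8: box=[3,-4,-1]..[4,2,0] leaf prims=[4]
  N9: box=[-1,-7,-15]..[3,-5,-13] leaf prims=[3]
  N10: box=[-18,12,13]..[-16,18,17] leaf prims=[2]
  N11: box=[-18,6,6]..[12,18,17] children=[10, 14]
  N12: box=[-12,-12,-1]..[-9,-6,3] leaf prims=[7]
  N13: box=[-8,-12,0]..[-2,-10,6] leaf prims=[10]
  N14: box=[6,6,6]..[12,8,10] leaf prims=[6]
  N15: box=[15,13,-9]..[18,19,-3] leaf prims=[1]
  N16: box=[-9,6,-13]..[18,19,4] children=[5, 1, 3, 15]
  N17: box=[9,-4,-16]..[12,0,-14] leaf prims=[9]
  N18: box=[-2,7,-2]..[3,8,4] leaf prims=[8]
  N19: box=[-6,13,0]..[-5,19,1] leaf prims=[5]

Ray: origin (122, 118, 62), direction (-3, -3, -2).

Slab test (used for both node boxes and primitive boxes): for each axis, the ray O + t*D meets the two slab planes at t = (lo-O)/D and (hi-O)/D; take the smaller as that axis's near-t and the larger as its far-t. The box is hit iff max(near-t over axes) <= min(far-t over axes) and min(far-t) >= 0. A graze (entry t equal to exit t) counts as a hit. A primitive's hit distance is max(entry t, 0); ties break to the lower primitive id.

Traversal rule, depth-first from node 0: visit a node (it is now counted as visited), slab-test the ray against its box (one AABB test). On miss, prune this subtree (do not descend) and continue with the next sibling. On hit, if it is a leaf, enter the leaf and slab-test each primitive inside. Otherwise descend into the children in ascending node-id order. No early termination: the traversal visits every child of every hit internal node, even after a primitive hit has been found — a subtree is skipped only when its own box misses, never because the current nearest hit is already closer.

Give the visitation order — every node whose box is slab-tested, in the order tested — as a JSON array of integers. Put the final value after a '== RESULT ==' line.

Traverse from the root:
N0 x:[104/3,140/3] y:[33,134/3] z:[21,39] -> hit [104/3,39], descend [2, 4, 11, 16]
  N2 x:[109/3,41] y:[116/3,42] z:[21,39] -> hit [116/3,39], descend [7, 8, 9, 17]
    N7 x:[109/3,112/3] y:[122/3,42] z:[21,23] -> miss, prune
    N8 x:[118/3,119/3] y:[116/3,122/3] z:[31,63/2] -> miss, prune
    N9 x:[119/3,41] y:[41,125/3] z:[75/2,77/2] -> miss, prune
    N17 x:[110/3,113/3] y:[118/3,122/3] z:[38,39] -> miss, prune
  N4 x:[124/3,134/3] y:[124/3,134/3] z:[28,33] -> miss, prune
  N11 x:[110/3,140/3] y:[100/3,112/3] z:[45/2,28] -> miss, prune
  N16 x:[104/3,131/3] y:[33,112/3] z:[29,75/2] -> hit [104/3,112/3], descend [1, 3, 5, 15]
    N1 x:[119/3,128/3] y:[33,37] z:[29,32] -> miss, prune
    N3 x:[104/3,109/3] y:[104/3,36] z:[71/2,75/2] -> hit [71/2,36] leaf, test {P13@t=71/2}
    N5 x:[43,131/3] y:[37,112/3] z:[37,75/2] -> miss, prune
    N15 x:[104/3,107/3] y:[33,35] z:[65/2,71/2] -> hit [104/3,35] leaf, test {P1@t=104/3}

Visited [0, 2, 7, 8, 9, 17, 4, 11, 16, 1, 3, 5, 15]. Tests: 13 box, 2 leaf. Nearest: P1.

== RESULT ==
[0, 2, 7, 8, 9, 17, 4, 11, 16, 1, 3, 5, 15]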